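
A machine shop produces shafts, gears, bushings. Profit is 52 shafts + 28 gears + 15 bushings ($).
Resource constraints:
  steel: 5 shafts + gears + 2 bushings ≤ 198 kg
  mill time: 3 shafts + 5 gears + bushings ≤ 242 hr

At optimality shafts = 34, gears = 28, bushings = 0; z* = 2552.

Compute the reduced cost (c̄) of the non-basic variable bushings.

-5

At the optimum: steel uses 198 of 198 (binding); mill time uses 242 of 242 (binding).
Dual feasibility on the basic columns requires 5·y_steel + 3·y_mill time = 52, 1·y_steel + 5·y_mill time = 28.
→ y_steel = 8 and y_mill time = 4.
Reduced cost of bushings: c₃ − yᵀa₃ = 15 − (8·2 + 4·1) = 15 − 20 = -5.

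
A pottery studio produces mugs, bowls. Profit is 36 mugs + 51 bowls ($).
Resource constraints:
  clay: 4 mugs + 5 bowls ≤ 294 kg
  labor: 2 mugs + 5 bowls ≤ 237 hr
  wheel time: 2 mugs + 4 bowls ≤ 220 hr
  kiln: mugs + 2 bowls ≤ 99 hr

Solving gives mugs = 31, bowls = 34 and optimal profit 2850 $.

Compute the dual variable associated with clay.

At the optimum: clay uses 294 of 294 (binding); labor uses 232 of 237 (slack = 5); wheel time uses 198 of 220 (slack = 22); kiln uses 99 of 99 (binding).
Since labor, wheel time are not tight, their duals are 0.
From A_Bᵀ y = c: 4·y_clay + 1·y_kiln = 36; 5·y_clay + 2·y_kiln = 51.
This yields shadow prices y_clay = 7, y_kiln = 8.
Shadow price of clay = 7.

7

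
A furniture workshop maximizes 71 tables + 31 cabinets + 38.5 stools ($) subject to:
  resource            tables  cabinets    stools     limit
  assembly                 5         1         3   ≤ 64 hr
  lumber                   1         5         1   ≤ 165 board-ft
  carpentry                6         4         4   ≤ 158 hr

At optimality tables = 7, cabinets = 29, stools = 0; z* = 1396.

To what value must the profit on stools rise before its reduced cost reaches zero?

45

Binding: assembly and carpentry. Non-binding: lumber (13 unused).
Slack constraints have shadow price 0 (complementary slackness).
From A_Bᵀ y = c: 5·y_assembly + 6·y_carpentry = 71; 1·y_assembly + 4·y_carpentry = 31.
This yields shadow prices y_assembly = 7, y_carpentry = 6.
stools enters the basis when its profit ≥ yᵀa₃ = 7·3 + 6·4 = 45.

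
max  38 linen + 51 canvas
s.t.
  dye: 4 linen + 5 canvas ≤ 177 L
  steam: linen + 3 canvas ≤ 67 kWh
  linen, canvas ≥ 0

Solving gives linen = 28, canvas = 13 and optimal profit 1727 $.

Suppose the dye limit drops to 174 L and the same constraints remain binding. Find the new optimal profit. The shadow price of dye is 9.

1700

Δb = -3, so new z* = 1727 + (9)·(-3) = 1727 − 27 = 1700.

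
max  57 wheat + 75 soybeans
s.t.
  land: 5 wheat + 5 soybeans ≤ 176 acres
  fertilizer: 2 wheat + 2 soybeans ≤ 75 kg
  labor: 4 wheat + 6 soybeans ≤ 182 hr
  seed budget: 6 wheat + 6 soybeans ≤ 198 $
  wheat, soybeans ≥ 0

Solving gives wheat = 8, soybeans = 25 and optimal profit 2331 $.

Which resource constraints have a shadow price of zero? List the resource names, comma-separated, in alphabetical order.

land: 165/176 (slack 11)
fertilizer: 66/75 (slack 9)
labor: 182/182 (binding)
seed budget: 198/198 (binding)
By complementary slackness, a constraint with positive slack has shadow price 0 → fertilizer, land.

fertilizer, land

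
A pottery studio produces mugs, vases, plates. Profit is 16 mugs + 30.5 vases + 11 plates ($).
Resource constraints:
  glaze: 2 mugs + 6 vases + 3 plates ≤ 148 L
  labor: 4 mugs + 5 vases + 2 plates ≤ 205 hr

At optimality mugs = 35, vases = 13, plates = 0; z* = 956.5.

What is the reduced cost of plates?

-3

At the optimum: glaze uses 148 of 148 (binding); labor uses 205 of 205 (binding).
Dual feasibility on the basic columns requires 2·y_glaze + 4·y_labor = 16, 6·y_glaze + 5·y_labor = 30.5.
This yields shadow prices y_glaze = 3, y_labor = 2.5.
Reduced cost of plates: c₃ − yᵀa₃ = 11 − (3·3 + 2.5·2) = 11 − 14 = -3.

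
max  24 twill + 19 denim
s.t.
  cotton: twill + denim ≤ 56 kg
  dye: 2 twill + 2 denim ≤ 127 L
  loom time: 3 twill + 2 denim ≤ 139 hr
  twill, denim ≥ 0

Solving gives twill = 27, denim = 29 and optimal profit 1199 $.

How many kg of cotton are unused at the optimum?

0

cotton used = 1·27 + 1·29 = 56; slack = 56 − 56 = 0.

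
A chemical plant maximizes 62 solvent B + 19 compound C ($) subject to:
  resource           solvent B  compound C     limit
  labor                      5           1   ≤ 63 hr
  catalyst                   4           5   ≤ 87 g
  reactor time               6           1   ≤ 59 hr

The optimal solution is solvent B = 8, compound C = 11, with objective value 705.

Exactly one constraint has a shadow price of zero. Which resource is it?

labor: 51/63 (slack 12)
catalyst: 87/87 (binding)
reactor time: 59/59 (binding)
By complementary slackness, a constraint with positive slack has shadow price 0 → labor.

labor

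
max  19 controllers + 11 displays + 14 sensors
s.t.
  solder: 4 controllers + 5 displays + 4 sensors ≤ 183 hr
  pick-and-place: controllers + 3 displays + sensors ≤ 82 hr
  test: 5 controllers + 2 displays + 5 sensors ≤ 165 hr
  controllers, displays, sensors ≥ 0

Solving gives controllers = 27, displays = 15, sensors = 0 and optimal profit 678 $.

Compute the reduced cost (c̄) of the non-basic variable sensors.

-5

Check each constraint at x*: solder 183/183 (tight); pick-and-place 72/82 (slack 10); test 165/165 (tight).
Since pick-and-place is not tight, its dual is 0.
Dual feasibility on the basic columns requires 4·y_solder + 5·y_test = 19, 5·y_solder + 2·y_test = 11.
Solving: y_solder = 1, y_test = 3.
Reduced cost of sensors: c₃ − yᵀa₃ = 14 − (1·4 + 3·5) = 14 − 19 = -5.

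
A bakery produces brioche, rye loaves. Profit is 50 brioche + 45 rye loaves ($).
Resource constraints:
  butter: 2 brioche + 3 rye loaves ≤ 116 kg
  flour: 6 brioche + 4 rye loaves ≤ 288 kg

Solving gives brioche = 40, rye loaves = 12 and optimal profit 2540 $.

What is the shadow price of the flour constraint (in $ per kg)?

6

Both butter and flour are binding at x*.
Dual feasibility on the basic columns requires 2·y_butter + 6·y_flour = 50, 3·y_butter + 4·y_flour = 45.
This yields shadow prices y_butter = 7, y_flour = 6.
Shadow price of flour = 6.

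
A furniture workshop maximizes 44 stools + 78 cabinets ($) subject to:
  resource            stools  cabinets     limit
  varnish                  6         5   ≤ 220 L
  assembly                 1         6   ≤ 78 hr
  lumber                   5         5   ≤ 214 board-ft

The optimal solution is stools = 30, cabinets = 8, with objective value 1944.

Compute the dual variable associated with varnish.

6

At the optimum: varnish uses 220 of 220 (binding); assembly uses 78 of 78 (binding); lumber uses 190 of 214 (slack = 24).
By complementary slackness, y = 0 for the non-binding constraint.
From A_Bᵀ y = c: 6·y_varnish + 1·y_assembly = 44; 5·y_varnish + 6·y_assembly = 78.
This yields shadow prices y_varnish = 6, y_assembly = 8.
Shadow price of varnish = 6.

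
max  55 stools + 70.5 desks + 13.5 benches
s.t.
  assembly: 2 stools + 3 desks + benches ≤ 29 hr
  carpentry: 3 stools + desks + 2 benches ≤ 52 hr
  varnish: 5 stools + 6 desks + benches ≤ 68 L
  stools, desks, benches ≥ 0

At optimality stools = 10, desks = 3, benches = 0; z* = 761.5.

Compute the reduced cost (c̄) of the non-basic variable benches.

Binding: assembly and varnish. Non-binding: carpentry (19 unused).
By complementary slackness, y = 0 for the non-binding constraint.
The binding rows give the dual system: 2·y_assembly + 5·y_varnish = 55 and 3·y_assembly + 6·y_varnish = 70.5.
This yields shadow prices y_assembly = 7.5, y_varnish = 8.
Reduced cost of benches: c₃ − yᵀa₃ = 13.5 − (7.5·1 + 8·1) = 13.5 − 15.5 = -2.

-2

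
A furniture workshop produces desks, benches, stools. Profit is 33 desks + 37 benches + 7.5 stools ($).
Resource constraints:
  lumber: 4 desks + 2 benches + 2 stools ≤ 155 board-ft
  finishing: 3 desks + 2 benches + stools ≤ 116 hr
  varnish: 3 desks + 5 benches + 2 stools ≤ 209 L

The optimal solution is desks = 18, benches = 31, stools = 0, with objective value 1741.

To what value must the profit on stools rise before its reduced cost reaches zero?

At the optimum: lumber uses 134 of 155 (slack = 21); finishing uses 116 of 116 (binding); varnish uses 209 of 209 (binding).
Slack constraints have shadow price 0 (complementary slackness).
From A_Bᵀ y = c: 3·y_finishing + 3·y_varnish = 33; 2·y_finishing + 5·y_varnish = 37.
This yields shadow prices y_finishing = 6, y_varnish = 5.
stools enters the basis when its profit ≥ yᵀa₃ = 6·1 + 5·2 = 16.

16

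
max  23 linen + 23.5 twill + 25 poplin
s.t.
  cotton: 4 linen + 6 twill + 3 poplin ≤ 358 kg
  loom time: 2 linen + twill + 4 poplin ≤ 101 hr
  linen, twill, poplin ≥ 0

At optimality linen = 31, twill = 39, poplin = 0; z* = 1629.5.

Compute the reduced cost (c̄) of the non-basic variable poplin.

Both cotton and loom time are binding at x*.
Dual feasibility on the basic columns requires 4·y_cotton + 2·y_loom time = 23, 6·y_cotton + 1·y_loom time = 23.5.
Solving: y_cotton = 3, y_loom time = 5.5.
Reduced cost of poplin: c₃ − yᵀa₃ = 25 − (3·3 + 5.5·4) = 25 − 31 = -6.

-6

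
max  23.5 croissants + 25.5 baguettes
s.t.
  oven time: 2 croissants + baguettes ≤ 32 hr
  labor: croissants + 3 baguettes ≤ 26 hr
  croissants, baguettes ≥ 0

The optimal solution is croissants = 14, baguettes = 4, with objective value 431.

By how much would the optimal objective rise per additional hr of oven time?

9

At the optimum: oven time uses 32 of 32 (binding); labor uses 26 of 26 (binding).
The binding rows give the dual system: 2·y_oven time + 1·y_labor = 23.5 and 1·y_oven time + 3·y_labor = 25.5.
→ y_oven time = 9 and y_labor = 5.5.
Shadow price of oven time = 9.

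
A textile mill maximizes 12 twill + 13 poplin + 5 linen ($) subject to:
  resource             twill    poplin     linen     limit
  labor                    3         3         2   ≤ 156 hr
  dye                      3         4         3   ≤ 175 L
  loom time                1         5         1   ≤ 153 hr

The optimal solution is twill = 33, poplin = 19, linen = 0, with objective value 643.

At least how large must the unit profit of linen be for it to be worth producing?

Binding: labor and dye. Non-binding: loom time (25 unused).
Slack constraints have shadow price 0 (complementary slackness).
The binding rows give the dual system: 3·y_labor + 3·y_dye = 12 and 3·y_labor + 4·y_dye = 13.
Solving: y_labor = 3, y_dye = 1.
linen enters the basis when its profit ≥ yᵀa₃ = 3·2 + 1·3 = 9.

9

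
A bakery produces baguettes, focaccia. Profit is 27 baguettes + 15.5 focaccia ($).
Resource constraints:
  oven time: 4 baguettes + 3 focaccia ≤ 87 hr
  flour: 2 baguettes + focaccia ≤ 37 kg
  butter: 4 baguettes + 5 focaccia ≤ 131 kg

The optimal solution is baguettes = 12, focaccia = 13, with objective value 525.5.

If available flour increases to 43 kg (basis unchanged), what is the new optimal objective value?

582.5

Binding: oven time and flour. Non-binding: butter (18 unused).
Slack constraints have shadow price 0 (complementary slackness).
From A_Bᵀ y = c: 4·y_oven time + 2·y_flour = 27; 3·y_oven time + 1·y_flour = 15.5.
→ y_oven time = 2 and y_flour = 9.5.
Δz = y_flour·Δb = 9.5 × (6) = 57, so new z* = 525.5 + 57 = 582.5.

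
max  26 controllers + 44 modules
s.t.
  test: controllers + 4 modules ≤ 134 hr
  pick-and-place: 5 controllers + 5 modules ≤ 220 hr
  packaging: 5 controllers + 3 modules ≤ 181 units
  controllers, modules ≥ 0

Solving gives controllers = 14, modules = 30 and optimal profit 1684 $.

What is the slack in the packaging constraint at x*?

21

packaging used = 5·14 + 3·30 = 160; slack = 181 − 160 = 21.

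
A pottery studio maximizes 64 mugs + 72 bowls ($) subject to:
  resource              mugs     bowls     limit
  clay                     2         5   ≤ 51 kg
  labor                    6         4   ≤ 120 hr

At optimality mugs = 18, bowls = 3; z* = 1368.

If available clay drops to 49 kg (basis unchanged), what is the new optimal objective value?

Both clay and labor are binding at x*.
The binding rows give the dual system: 2·y_clay + 6·y_labor = 64 and 5·y_clay + 4·y_labor = 72.
This yields shadow prices y_clay = 8, y_labor = 8.
Δz = y_clay·Δb = 8 × (-2) = -16, so new z* = 1368 − 16 = 1352.

1352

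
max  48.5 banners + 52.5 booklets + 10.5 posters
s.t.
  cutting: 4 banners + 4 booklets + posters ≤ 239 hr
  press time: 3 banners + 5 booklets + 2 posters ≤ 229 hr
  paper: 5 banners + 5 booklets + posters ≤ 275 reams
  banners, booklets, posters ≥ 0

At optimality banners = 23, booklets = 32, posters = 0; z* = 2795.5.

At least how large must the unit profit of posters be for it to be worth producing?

12.5

Binding: press time and paper. Non-binding: cutting (19 unused).
By complementary slackness, y = 0 for the non-binding constraint.
The binding rows give the dual system: 3·y_press time + 5·y_paper = 48.5 and 5·y_press time + 5·y_paper = 52.5.
→ y_press time = 2 and y_paper = 8.5.
posters enters the basis when its profit ≥ yᵀa₃ = 2·2 + 8.5·1 = 12.5.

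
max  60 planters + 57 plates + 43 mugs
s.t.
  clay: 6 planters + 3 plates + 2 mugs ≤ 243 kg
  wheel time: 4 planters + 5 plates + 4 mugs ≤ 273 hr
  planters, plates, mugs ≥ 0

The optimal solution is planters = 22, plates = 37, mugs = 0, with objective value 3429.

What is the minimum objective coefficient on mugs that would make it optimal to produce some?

44

Check each constraint at x*: clay 243/243 (tight); wheel time 273/273 (tight).
From A_Bᵀ y = c: 6·y_clay + 4·y_wheel time = 60; 3·y_clay + 5·y_wheel time = 57.
→ y_clay = 4 and y_wheel time = 9.
mugs enters the basis when its profit ≥ yᵀa₃ = 4·2 + 9·4 = 44.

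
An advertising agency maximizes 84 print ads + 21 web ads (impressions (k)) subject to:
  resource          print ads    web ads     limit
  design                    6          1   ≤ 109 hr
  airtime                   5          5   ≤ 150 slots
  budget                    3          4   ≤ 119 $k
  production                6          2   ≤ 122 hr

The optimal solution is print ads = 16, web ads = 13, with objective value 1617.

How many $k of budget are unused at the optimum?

19

budget used = 3·16 + 4·13 = 100; slack = 119 − 100 = 19.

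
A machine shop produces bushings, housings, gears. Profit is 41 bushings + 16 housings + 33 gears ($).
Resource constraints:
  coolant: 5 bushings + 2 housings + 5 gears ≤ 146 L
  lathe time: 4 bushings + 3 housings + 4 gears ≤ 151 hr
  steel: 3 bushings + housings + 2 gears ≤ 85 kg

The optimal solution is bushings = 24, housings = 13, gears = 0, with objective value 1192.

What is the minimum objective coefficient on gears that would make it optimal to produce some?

39

At the optimum: coolant uses 146 of 146 (binding); lathe time uses 135 of 151 (slack = 16); steel uses 85 of 85 (binding).
Since lathe time is not tight, its dual is 0.
The binding rows give the dual system: 5·y_coolant + 3·y_steel = 41 and 2·y_coolant + 1·y_steel = 16.
→ y_coolant = 7 and y_steel = 2.
gears enters the basis when its profit ≥ yᵀa₃ = 7·5 + 2·2 = 39.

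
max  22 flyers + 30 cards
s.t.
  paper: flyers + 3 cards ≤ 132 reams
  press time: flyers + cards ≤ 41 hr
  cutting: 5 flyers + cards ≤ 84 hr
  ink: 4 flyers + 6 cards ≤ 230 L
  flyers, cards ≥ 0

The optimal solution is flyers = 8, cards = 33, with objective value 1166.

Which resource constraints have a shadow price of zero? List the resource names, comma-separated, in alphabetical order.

cutting, paper

paper: 107/132 (slack 25)
press time: 41/41 (binding)
cutting: 73/84 (slack 11)
ink: 230/230 (binding)
By complementary slackness, a constraint with positive slack has shadow price 0 → cutting, paper.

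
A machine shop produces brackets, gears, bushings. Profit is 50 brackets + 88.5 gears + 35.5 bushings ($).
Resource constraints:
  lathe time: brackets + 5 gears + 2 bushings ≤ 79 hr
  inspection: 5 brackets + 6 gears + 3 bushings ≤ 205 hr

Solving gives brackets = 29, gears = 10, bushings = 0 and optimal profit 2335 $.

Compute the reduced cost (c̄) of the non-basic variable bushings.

-5

Both lathe time and inspection are binding at x*.
From A_Bᵀ y = c: 1·y_lathe time + 5·y_inspection = 50; 5·y_lathe time + 6·y_inspection = 88.5.
Solving: y_lathe time = 7.5, y_inspection = 8.5.
Reduced cost of bushings: c₃ − yᵀa₃ = 35.5 − (7.5·2 + 8.5·3) = 35.5 − 40.5 = -5.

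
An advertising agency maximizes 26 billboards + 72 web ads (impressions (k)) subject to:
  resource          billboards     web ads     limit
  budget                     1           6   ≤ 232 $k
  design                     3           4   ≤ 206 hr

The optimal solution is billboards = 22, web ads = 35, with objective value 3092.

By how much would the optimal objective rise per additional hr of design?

6

At the optimum: budget uses 232 of 232 (binding); design uses 206 of 206 (binding).
The binding rows give the dual system: 1·y_budget + 3·y_design = 26 and 6·y_budget + 4·y_design = 72.
→ y_budget = 8 and y_design = 6.
Shadow price of design = 6.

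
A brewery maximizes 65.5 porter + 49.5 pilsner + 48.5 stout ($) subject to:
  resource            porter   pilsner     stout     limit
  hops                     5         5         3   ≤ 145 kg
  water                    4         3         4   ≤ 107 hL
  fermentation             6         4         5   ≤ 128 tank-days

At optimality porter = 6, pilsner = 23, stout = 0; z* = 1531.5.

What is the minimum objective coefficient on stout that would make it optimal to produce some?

At the optimum: hops uses 145 of 145 (binding); water uses 93 of 107 (slack = 14); fermentation uses 128 of 128 (binding).
By complementary slackness, y = 0 for the non-binding constraint.
From A_Bᵀ y = c: 5·y_hops + 6·y_fermentation = 65.5; 5·y_hops + 4·y_fermentation = 49.5.
Solving: y_hops = 3.5, y_fermentation = 8.
stout enters the basis when its profit ≥ yᵀa₃ = 3.5·3 + 8·5 = 50.5.

50.5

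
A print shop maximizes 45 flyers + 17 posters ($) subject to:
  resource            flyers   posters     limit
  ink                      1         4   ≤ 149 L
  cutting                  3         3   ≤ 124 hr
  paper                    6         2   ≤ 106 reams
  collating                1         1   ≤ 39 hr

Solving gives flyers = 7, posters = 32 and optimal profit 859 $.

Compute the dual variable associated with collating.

Binding: paper and collating. Non-binding: ink (14 unused), cutting (7 unused).
Slack constraints have shadow price 0 (complementary slackness).
From A_Bᵀ y = c: 6·y_paper + 1·y_collating = 45; 2·y_paper + 1·y_collating = 17.
This yields shadow prices y_paper = 7, y_collating = 3.
Shadow price of collating = 3.

3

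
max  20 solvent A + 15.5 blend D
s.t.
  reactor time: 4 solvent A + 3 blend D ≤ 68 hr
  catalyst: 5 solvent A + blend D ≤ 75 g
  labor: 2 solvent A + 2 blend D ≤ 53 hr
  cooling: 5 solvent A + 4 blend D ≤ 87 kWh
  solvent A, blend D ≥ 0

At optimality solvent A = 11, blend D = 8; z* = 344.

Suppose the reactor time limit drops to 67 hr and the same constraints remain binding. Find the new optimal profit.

341.5

At the optimum: reactor time uses 68 of 68 (binding); catalyst uses 63 of 75 (slack = 12); labor uses 38 of 53 (slack = 15); cooling uses 87 of 87 (binding).
Since catalyst, labor are not tight, their duals are 0.
From A_Bᵀ y = c: 4·y_reactor time + 5·y_cooling = 20; 3·y_reactor time + 4·y_cooling = 15.5.
Solving: y_reactor time = 2.5, y_cooling = 2.
Δz = y_reactor time·Δb = 2.5 × (-1) = -2.5, so new z* = 344 − 2.5 = 341.5.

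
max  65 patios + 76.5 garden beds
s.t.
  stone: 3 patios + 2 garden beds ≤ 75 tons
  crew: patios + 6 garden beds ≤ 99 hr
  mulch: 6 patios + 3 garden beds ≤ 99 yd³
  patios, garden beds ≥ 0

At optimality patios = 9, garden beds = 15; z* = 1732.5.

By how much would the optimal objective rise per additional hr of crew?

Binding: crew and mulch. Non-binding: stone (18 unused).
By complementary slackness, y = 0 for the non-binding constraint.
The binding rows give the dual system: 1·y_crew + 6·y_mulch = 65 and 6·y_crew + 3·y_mulch = 76.5.
→ y_crew = 8 and y_mulch = 9.5.
Shadow price of crew = 8.

8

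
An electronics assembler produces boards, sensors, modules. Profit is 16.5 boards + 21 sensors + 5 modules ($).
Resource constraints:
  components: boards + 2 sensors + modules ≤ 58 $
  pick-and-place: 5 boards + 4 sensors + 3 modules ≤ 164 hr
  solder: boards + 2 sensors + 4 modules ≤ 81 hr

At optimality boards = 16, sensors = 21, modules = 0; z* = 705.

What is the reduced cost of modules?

At the optimum: components uses 58 of 58 (binding); pick-and-place uses 164 of 164 (binding); solder uses 58 of 81 (slack = 23).
By complementary slackness, y = 0 for the non-binding constraint.
The binding rows give the dual system: 1·y_components + 5·y_pick-and-place = 16.5 and 2·y_components + 4·y_pick-and-place = 21.
→ y_components = 6.5 and y_pick-and-place = 2.
Reduced cost of modules: c₃ − yᵀa₃ = 5 − (6.5·1 + 2·3) = 5 − 12.5 = -7.5.

-7.5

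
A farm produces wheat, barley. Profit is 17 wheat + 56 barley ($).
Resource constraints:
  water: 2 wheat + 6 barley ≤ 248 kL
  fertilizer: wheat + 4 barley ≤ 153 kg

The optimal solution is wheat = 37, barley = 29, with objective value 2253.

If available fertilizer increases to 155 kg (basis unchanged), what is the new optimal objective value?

At the optimum: water uses 248 of 248 (binding); fertilizer uses 153 of 153 (binding).
The binding rows give the dual system: 2·y_water + 1·y_fertilizer = 17 and 6·y_water + 4·y_fertilizer = 56.
→ y_water = 6 and y_fertilizer = 5.
Δz = y_fertilizer·Δb = 5 × (2) = 10, so new z* = 2253 + 10 = 2263.

2263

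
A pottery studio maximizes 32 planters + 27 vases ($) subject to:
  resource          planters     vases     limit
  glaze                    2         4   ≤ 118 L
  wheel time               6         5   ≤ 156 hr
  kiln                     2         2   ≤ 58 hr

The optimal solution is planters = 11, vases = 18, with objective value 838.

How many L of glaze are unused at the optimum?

glaze used = 2·11 + 4·18 = 94; slack = 118 − 94 = 24.

24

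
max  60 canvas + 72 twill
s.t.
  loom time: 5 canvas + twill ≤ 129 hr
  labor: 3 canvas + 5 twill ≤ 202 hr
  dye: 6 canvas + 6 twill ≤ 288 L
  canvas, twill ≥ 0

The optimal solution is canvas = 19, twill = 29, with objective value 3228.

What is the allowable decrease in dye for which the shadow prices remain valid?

45.6

Binding constraints: labor, dye. The basis is B = [[3,5],[6,6]] with det -12.
Per unit decrease in dye, x* moves by d = (-0.4167, 0.25).
The basis stays optimal until canvas reaches 0; allowable decrease = 45.6 L.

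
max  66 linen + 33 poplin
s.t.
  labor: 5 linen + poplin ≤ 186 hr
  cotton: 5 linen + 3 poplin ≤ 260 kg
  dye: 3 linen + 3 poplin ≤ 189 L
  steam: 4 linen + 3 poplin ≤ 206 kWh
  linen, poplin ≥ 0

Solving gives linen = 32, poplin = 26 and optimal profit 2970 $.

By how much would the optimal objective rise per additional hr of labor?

6

Binding: labor and steam. Non-binding: cotton (22 unused), dye (15 unused).
Slack constraints have shadow price 0 (complementary slackness).
From A_Bᵀ y = c: 5·y_labor + 4·y_steam = 66; 1·y_labor + 3·y_steam = 33.
This yields shadow prices y_labor = 6, y_steam = 9.
Shadow price of labor = 6.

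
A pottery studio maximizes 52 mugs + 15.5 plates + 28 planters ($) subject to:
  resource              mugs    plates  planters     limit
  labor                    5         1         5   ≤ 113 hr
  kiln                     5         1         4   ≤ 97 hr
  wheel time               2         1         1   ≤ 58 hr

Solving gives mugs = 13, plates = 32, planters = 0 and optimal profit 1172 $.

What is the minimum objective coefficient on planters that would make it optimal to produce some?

36.5

At the optimum: labor uses 97 of 113 (slack = 16); kiln uses 97 of 97 (binding); wheel time uses 58 of 58 (binding).
By complementary slackness, y = 0 for the non-binding constraint.
From A_Bᵀ y = c: 5·y_kiln + 2·y_wheel time = 52; 1·y_kiln + 1·y_wheel time = 15.5.
Solving: y_kiln = 7, y_wheel time = 8.5.
planters enters the basis when its profit ≥ yᵀa₃ = 7·4 + 8.5·1 = 36.5.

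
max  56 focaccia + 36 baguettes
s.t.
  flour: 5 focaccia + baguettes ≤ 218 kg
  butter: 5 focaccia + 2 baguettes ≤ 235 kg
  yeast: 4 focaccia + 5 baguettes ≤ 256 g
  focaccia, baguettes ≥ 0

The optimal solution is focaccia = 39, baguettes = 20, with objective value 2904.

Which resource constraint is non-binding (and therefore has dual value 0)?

flour

flour: 215/218 (slack 3)
butter: 235/235 (binding)
yeast: 256/256 (binding)
By complementary slackness, a constraint with positive slack has shadow price 0 → flour.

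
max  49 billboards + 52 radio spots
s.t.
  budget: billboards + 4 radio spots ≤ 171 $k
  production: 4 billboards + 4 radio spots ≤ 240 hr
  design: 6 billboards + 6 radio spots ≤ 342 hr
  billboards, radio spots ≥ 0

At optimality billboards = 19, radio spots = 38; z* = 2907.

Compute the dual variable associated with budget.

1

At the optimum: budget uses 171 of 171 (binding); production uses 228 of 240 (slack = 12); design uses 342 of 342 (binding).
Slack constraints have shadow price 0 (complementary slackness).
From A_Bᵀ y = c: 1·y_budget + 6·y_design = 49; 4·y_budget + 6·y_design = 52.
This yields shadow prices y_budget = 1, y_design = 8.
Shadow price of budget = 1.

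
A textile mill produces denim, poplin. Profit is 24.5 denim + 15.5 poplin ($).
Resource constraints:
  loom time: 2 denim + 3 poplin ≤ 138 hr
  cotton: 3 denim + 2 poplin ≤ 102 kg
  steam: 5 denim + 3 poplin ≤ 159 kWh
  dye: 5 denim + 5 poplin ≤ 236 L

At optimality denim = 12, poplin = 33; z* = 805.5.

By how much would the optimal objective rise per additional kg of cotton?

Binding: cotton and steam. Non-binding: loom time (15 unused), dye (11 unused).
Slack constraints have shadow price 0 (complementary slackness).
Dual feasibility on the basic columns requires 3·y_cotton + 5·y_steam = 24.5, 2·y_cotton + 3·y_steam = 15.5.
→ y_cotton = 4 and y_steam = 2.5.
Shadow price of cotton = 4.

4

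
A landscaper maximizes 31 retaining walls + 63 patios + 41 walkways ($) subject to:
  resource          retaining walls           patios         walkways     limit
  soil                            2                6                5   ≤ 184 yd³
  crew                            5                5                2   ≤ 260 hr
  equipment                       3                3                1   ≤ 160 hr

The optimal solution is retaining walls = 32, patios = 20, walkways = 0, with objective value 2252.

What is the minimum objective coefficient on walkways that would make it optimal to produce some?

46

At the optimum: soil uses 184 of 184 (binding); crew uses 260 of 260 (binding); equipment uses 156 of 160 (slack = 4).
Slack constraints have shadow price 0 (complementary slackness).
The binding rows give the dual system: 2·y_soil + 5·y_crew = 31 and 6·y_soil + 5·y_crew = 63.
→ y_soil = 8 and y_crew = 3.
walkways enters the basis when its profit ≥ yᵀa₃ = 8·5 + 3·2 = 46.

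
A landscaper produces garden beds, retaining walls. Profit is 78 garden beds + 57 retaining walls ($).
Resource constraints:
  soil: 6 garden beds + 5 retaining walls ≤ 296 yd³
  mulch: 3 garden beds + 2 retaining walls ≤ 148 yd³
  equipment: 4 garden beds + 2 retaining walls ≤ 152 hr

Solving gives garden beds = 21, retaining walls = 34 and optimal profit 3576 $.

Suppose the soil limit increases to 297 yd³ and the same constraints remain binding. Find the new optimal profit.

3585

Check each constraint at x*: soil 296/296 (tight); mulch 131/148 (slack 17); equipment 152/152 (tight).
By complementary slackness, y = 0 for the non-binding constraint.
The binding rows give the dual system: 6·y_soil + 4·y_equipment = 78 and 5·y_soil + 2·y_equipment = 57.
This yields shadow prices y_soil = 9, y_equipment = 6.
Δz = y_soil·Δb = 9 × (1) = 9, so new z* = 3576 + 9 = 3585.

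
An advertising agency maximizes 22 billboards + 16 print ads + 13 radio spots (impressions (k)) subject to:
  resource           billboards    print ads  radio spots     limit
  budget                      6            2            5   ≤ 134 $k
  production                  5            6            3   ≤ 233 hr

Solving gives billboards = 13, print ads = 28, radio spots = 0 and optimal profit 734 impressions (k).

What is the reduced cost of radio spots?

Check each constraint at x*: budget 134/134 (tight); production 233/233 (tight).
Dual feasibility on the basic columns requires 6·y_budget + 5·y_production = 22, 2·y_budget + 6·y_production = 16.
→ y_budget = 2 and y_production = 2.
Reduced cost of radio spots: c₃ − yᵀa₃ = 13 − (2·5 + 2·3) = 13 − 16 = -3.

-3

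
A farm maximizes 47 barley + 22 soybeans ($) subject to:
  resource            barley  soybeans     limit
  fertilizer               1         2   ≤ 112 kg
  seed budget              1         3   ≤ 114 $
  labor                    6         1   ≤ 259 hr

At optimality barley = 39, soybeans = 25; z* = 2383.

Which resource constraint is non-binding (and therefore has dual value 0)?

fertilizer

fertilizer: 89/112 (slack 23)
seed budget: 114/114 (binding)
labor: 259/259 (binding)
By complementary slackness, a constraint with positive slack has shadow price 0 → fertilizer.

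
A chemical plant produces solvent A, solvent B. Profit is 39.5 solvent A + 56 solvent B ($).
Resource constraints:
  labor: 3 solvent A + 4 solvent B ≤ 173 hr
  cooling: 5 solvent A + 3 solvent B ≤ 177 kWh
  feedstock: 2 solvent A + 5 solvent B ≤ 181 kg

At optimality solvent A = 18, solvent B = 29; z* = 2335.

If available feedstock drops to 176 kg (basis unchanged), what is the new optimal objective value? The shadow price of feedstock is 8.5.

2292.5

Δb = -5, so new z* = 2335 + (8.5)·(-5) = 2335 − 42.5 = 2292.5.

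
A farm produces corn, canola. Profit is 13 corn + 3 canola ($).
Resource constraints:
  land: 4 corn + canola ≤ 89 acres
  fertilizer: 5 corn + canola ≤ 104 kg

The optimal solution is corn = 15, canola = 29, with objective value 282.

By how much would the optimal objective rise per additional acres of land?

Both land and fertilizer are binding at x*.
From A_Bᵀ y = c: 4·y_land + 5·y_fertilizer = 13; 1·y_land + 1·y_fertilizer = 3.
→ y_land = 2 and y_fertilizer = 1.
Shadow price of land = 2.

2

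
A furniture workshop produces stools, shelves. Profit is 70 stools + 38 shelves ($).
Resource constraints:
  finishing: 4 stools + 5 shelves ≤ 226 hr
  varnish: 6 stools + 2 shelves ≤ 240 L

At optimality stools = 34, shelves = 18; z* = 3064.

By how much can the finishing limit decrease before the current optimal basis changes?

66

Binding constraints: finishing, varnish. The basis is B = [[4,5],[6,2]] with det -22.
Per unit decrease in finishing, x* moves by d = (0.0909, -0.2727).
The basis stays optimal until shelves reaches 0; allowable decrease = 66 hr.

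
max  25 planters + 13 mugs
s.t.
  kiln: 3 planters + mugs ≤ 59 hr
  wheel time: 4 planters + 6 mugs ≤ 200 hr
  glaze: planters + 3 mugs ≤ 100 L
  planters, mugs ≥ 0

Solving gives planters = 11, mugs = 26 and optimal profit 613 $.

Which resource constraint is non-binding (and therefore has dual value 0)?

glaze

kiln: 59/59 (binding)
wheel time: 200/200 (binding)
glaze: 89/100 (slack 11)
By complementary slackness, a constraint with positive slack has shadow price 0 → glaze.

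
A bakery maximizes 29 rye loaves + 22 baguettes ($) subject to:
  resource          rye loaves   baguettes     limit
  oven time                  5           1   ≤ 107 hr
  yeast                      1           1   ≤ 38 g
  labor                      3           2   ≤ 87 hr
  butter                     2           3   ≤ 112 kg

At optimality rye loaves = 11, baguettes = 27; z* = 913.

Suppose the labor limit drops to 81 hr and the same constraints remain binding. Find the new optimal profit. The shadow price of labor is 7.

871

Δb = -6, so new z* = 913 + (7)·(-6) = 913 − 42 = 871.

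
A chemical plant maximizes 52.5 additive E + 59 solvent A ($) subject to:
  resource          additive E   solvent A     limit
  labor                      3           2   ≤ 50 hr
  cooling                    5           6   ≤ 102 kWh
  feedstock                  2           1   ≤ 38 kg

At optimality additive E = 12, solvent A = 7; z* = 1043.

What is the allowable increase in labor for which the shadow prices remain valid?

8

Binding constraints: labor, cooling. The basis is B = [[3,2],[5,6]] with det 8.
Per unit increase in labor, x* moves by d = (0.75, -0.625).
The basis stays optimal until feedstock becomes binding; allowable increase = 8 hr.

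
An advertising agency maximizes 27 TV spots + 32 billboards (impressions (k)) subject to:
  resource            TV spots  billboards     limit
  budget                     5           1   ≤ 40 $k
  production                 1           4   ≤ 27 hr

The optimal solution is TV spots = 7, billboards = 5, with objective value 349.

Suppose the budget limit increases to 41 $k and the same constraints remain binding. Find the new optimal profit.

Check each constraint at x*: budget 40/40 (tight); production 27/27 (tight).
The binding rows give the dual system: 5·y_budget + 1·y_production = 27 and 1·y_budget + 4·y_production = 32.
→ y_budget = 4 and y_production = 7.
Δz = y_budget·Δb = 4 × (1) = 4, so new z* = 349 + 4 = 353.

353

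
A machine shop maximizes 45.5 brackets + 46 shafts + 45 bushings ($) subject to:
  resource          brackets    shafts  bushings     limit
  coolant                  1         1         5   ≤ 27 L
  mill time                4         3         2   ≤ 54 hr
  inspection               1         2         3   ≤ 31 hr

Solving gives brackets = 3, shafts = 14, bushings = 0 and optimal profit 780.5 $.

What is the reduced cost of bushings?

-1.5

Check each constraint at x*: coolant 17/27 (slack 10); mill time 54/54 (tight); inspection 31/31 (tight).
By complementary slackness, y = 0 for the non-binding constraint.
The binding rows give the dual system: 4·y_mill time + 1·y_inspection = 45.5 and 3·y_mill time + 2·y_inspection = 46.
This yields shadow prices y_mill time = 9, y_inspection = 9.5.
Reduced cost of bushings: c₃ − yᵀa₃ = 45 − (9·2 + 9.5·3) = 45 − 46.5 = -1.5.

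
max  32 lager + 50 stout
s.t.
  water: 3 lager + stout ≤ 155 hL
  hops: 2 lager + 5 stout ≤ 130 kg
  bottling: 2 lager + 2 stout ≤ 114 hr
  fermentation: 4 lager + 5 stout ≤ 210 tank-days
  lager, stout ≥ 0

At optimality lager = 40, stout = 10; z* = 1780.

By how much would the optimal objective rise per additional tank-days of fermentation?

6

At the optimum: water uses 130 of 155 (slack = 25); hops uses 130 of 130 (binding); bottling uses 100 of 114 (slack = 14); fermentation uses 210 of 210 (binding).
Since water, bottling are not tight, their duals are 0.
The binding rows give the dual system: 2·y_hops + 4·y_fermentation = 32 and 5·y_hops + 5·y_fermentation = 50.
→ y_hops = 4 and y_fermentation = 6.
Shadow price of fermentation = 6.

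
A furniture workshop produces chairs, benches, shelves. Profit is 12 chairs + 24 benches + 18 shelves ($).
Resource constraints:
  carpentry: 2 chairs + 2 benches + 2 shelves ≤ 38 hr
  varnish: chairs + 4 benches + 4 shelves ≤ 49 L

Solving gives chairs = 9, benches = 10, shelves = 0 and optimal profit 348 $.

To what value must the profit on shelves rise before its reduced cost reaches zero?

Both carpentry and varnish are binding at x*.
The binding rows give the dual system: 2·y_carpentry + 1·y_varnish = 12 and 2·y_carpentry + 4·y_varnish = 24.
→ y_carpentry = 4 and y_varnish = 4.
shelves enters the basis when its profit ≥ yᵀa₃ = 4·2 + 4·4 = 24.

24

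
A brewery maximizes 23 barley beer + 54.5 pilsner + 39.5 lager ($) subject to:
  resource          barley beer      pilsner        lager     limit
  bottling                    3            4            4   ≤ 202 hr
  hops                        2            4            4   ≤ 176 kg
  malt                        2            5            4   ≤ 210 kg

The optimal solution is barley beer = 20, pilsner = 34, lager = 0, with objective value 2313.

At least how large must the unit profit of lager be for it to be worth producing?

Binding: hops and malt. Non-binding: bottling (6 unused).
Slack constraints have shadow price 0 (complementary slackness).
From A_Bᵀ y = c: 2·y_hops + 2·y_malt = 23; 4·y_hops + 5·y_malt = 54.5.
Solving: y_hops = 3, y_malt = 8.5.
lager enters the basis when its profit ≥ yᵀa₃ = 3·4 + 8.5·4 = 46.

46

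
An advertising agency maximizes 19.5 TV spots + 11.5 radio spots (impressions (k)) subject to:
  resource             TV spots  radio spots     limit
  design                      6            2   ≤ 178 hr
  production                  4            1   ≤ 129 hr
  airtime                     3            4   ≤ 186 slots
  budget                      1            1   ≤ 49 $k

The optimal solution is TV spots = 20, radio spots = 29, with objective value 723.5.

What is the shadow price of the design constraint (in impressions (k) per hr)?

2

Check each constraint at x*: design 178/178 (tight); production 109/129 (slack 20); airtime 176/186 (slack 10); budget 49/49 (tight).
By complementary slackness, y = 0 for the non-binding constraints.
The binding rows give the dual system: 6·y_design + 1·y_budget = 19.5 and 2·y_design + 1·y_budget = 11.5.
Solving: y_design = 2, y_budget = 7.5.
Shadow price of design = 2.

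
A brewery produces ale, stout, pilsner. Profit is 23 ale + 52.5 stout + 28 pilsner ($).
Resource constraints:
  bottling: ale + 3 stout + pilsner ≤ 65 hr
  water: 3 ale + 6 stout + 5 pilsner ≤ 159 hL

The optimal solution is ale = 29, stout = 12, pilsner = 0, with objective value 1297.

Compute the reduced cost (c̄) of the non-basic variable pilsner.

-6

Both bottling and water are binding at x*.
From A_Bᵀ y = c: 1·y_bottling + 3·y_water = 23; 3·y_bottling + 6·y_water = 52.5.
→ y_bottling = 6.5 and y_water = 5.5.
Reduced cost of pilsner: c₃ − yᵀa₃ = 28 − (6.5·1 + 5.5·5) = 28 − 34 = -6.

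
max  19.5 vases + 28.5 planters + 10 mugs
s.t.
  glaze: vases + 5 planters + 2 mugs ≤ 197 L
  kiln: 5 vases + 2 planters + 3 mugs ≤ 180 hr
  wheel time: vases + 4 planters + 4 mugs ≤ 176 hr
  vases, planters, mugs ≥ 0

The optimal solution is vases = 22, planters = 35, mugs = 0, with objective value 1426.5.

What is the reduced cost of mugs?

Binding: glaze and kiln. Non-binding: wheel time (14 unused).
Slack constraints have shadow price 0 (complementary slackness).
Dual feasibility on the basic columns requires 1·y_glaze + 5·y_kiln = 19.5, 5·y_glaze + 2·y_kiln = 28.5.
This yields shadow prices y_glaze = 4.5, y_kiln = 3.
Reduced cost of mugs: c₃ − yᵀa₃ = 10 − (4.5·2 + 3·3) = 10 − 18 = -8.

-8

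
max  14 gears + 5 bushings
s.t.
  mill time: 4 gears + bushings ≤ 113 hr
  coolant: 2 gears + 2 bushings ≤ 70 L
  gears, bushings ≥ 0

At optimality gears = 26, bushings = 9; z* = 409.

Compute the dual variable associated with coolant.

1

At the optimum: mill time uses 113 of 113 (binding); coolant uses 70 of 70 (binding).
The binding rows give the dual system: 4·y_mill time + 2·y_coolant = 14 and 1·y_mill time + 2·y_coolant = 5.
→ y_mill time = 3 and y_coolant = 1.
Shadow price of coolant = 1.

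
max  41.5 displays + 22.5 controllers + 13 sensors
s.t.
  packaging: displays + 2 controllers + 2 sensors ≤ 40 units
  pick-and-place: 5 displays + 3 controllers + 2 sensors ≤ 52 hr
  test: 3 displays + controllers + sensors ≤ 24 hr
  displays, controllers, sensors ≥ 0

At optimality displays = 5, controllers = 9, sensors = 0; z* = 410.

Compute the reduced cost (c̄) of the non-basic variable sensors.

-3

Binding: pick-and-place and test. Non-binding: packaging (17 unused).
Since packaging is not tight, its dual is 0.
Dual feasibility on the basic columns requires 5·y_pick-and-place + 3·y_test = 41.5, 3·y_pick-and-place + 1·y_test = 22.5.
This yields shadow prices y_pick-and-place = 6.5, y_test = 3.
Reduced cost of sensors: c₃ − yᵀa₃ = 13 − (6.5·2 + 3·1) = 13 − 16 = -3.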